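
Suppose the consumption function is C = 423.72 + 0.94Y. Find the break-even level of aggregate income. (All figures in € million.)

At break-even, C = Y: 423.72 + 0.94Y = Y
0.06Y = 423.72, so Y = 423.72/0.06 = 7062

Y = 7062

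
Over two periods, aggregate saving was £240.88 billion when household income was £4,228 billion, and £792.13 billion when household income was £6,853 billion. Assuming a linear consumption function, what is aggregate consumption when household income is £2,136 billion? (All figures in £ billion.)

MPS = ΔS/ΔY = (792.13 − 240.88)/(6853 − 4228) = 551.25/2625 = 0.21
MPC = 1 − MPS = 0.79
Autonomous saving = 240.88 − 0.21(4228) = -647, so a = 647
C = 647 + 0.79(2136) = 647 + 1687.44 = 2334.44

C = 2334.44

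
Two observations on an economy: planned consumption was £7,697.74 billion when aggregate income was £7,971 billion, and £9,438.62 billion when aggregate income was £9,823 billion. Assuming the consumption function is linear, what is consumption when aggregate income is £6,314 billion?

MPC = (9438.62 − 7697.74)/(9823 − 7971) = 1740.88/1852 = 0.94
a = 7697.74 − 0.94(7971) = 7697.74 − 7492.74 = 205
C = 205 + 0.94(6314) = 205 + 5935.16 = 6140.16

C = 6140.16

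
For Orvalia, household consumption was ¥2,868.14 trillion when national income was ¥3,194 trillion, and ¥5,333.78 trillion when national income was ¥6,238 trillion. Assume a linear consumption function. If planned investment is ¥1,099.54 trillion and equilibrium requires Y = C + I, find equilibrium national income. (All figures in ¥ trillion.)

Y = 7266

MPC = (5333.78 − 2868.14)/(6238 − 3194) = 2465.64/3044 = 0.81
a = 2868.14 − 0.81(3194) = 281
Equilibrium: Y = 281 + 0.81Y + 1099.54
0.19Y = 1380.54, so Y = 1380.54/0.19 = 7266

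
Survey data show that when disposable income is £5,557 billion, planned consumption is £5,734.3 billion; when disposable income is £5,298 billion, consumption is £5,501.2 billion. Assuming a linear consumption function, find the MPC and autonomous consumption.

MPC = 0.9; a = 733

MPC = ΔC/ΔY = (5734.3 − 5501.2)/(5557 − 5298) = 233.1/259 = 0.9
a = C − MPC·Y = 5501.2 − 0.9(5298) = 5501.2 − 4768.2 = 733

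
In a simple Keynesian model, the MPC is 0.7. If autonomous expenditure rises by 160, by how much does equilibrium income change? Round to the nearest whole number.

ΔY ≈ 533

The multiplier is 1/(1 − MPC) = 1/0.3.
ΔY = 160/0.3 = 533.33 ≈ 533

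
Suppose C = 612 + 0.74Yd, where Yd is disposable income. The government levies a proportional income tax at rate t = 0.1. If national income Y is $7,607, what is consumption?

C = 5678.262

Yd = (1 − 0.1)(7607) = 0.9(7607) = 6846.3
C = 612 + 0.74(6846.3) = 612 + 5066.262 = 5678.262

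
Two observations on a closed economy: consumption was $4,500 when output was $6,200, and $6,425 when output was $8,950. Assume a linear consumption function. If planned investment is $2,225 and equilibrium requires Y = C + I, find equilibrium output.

Y = 7950

MPC = (6425 − 4500)/(8950 − 6200) = 1925/2750 = 0.7
a = 4500 − 0.7(6200) = 160
Equilibrium: Y = 160 + 0.7Y + 2225
0.3Y = 2385, so Y = 2385/0.3 = 7950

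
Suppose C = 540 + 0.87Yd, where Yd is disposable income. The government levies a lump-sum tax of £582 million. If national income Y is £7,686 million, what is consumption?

C = 6720.48

Yd = Y − T = 7686 − 582 = 7104
C = 540 + 0.87(7104) = 540 + 6180.48 = 6720.48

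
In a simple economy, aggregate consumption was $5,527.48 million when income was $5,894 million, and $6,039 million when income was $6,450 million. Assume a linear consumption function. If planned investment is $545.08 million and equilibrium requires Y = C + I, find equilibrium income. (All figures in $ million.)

Y = 8126

MPC = (6039 − 5527.48)/(6450 − 5894) = 511.52/556 = 0.92
a = 5527.48 − 0.92(5894) = 105
Equilibrium: Y = 105 + 0.92Y + 545.08
0.08Y = 650.08, so Y = 650.08/0.08 = 8126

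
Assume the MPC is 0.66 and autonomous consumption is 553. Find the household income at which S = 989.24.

S = Y − C = -553 + 0.34Y
-553 + 0.34Y = 989.24, so 0.34Y = 1542.24 and Y = 4536

Y = 4536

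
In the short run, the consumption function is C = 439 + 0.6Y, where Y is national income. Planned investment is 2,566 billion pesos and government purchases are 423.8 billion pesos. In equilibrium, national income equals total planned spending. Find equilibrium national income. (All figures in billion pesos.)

Y = C + I + G = 439 + 0.6Y + 2566 + 423.8
Y − 0.6Y = 3428.8
0.4Y = 3428.8, so Y = 3428.8/0.4 = 8572

Y = 8572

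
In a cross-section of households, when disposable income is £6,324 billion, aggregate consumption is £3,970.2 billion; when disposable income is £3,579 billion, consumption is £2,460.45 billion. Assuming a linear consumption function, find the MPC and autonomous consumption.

MPC = 0.55; a = 492

MPC = ΔC/ΔY = (3970.2 − 2460.45)/(6324 − 3579) = 1509.75/2745 = 0.55
a = C − MPC·Y = 2460.45 − 0.55(3579) = 2460.45 − 1968.45 = 492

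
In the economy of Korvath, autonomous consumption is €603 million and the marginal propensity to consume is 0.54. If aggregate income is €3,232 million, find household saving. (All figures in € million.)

C = 603 + 0.54(3232) = 603 + 1745.28 = 2348.28
S = Y − C = 3232 − 2348.28 = 883.72

S = 883.72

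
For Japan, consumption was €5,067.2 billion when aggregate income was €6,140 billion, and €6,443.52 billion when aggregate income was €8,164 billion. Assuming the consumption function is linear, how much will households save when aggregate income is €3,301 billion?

S = 164.32

MPC = (6443.52 − 5067.2)/(8164 − 6140) = 1376.32/2024 = 0.68
a = 5067.2 − 0.68(6140) = 5067.2 − 4175.2 = 892
C = 892 + 0.68(3301) = 3136.68
S = 3301 − 3136.68 = 164.32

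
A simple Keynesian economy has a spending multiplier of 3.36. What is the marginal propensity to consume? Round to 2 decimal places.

k = 1/(1 − MPC), so 1 − MPC = 1/k = 1/3.36 = 0.2976
MPC = 1 − 0.2976 = 0.70

MPC = 0.70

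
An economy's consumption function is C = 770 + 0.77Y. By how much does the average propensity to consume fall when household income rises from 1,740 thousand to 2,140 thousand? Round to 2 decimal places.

ΔAPC = 0.08

At Y = 1740: C = 770 + 0.77(1740) = 2109.8, APC = 2109.8/1740 = 1.213
At Y = 2140: C = 2417.8, APC = 2417.8/2140 = 1.130
Fall in APC = 1.213 − 1.130 = 0.083 ≈ 0.08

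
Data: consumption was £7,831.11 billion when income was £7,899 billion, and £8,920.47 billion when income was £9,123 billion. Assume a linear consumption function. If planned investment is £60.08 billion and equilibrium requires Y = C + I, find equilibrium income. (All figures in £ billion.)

Y = 7828

MPC = (8920.47 − 7831.11)/(9123 − 7899) = 1089.36/1224 = 0.89
a = 7831.11 − 0.89(7899) = 801
Equilibrium: Y = 801 + 0.89Y + 60.08
0.11Y = 861.08, so Y = 861.08/0.11 = 7828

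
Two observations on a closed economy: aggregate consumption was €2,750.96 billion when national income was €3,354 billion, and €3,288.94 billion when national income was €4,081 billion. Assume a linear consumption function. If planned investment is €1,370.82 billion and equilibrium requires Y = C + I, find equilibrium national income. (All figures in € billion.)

MPC = (3288.94 − 2750.96)/(4081 − 3354) = 537.98/727 = 0.74
a = 2750.96 − 0.74(3354) = 269
Equilibrium: Y = 269 + 0.74Y + 1370.82
0.26Y = 1639.82, so Y = 1639.82/0.26 = 6307

Y = 6307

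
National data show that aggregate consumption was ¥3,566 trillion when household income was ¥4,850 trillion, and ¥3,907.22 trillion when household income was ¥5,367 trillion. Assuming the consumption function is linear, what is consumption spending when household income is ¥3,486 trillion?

C = 2665.76

MPC = (3907.22 − 3566)/(5367 − 4850) = 341.22/517 = 0.66
a = 3566 − 0.66(4850) = 3566 − 3201 = 365
C = 365 + 0.66(3486) = 365 + 2300.76 = 2665.76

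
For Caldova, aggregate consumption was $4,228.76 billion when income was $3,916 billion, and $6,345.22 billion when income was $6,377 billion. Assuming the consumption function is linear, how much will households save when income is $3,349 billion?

S = -392.14

MPC = (6345.22 − 4228.76)/(6377 − 3916) = 2116.46/2461 = 0.86
a = 4228.76 − 0.86(3916) = 4228.76 − 3367.76 = 861
C = 861 + 0.86(3349) = 3741.14
S = 3349 − 3741.14 = -392.14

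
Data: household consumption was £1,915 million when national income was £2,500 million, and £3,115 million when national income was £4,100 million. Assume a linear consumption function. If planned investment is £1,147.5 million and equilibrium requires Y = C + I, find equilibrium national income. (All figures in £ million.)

Y = 4750

MPC = (3115 − 1915)/(4100 − 2500) = 1200/1600 = 0.75
a = 1915 − 0.75(2500) = 40
Equilibrium: Y = 40 + 0.75Y + 1147.5
0.25Y = 1187.5, so Y = 1187.5/0.25 = 4750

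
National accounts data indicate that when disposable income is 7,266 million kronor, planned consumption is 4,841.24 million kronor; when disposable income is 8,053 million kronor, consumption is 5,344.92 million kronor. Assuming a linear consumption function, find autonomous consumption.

a = 191

MPC = ΔC/ΔY = (5344.92 − 4841.24)/(8053 − 7266) = 503.68/787 = 0.64
a = C − MPC·Y = 4841.24 − 0.64(7266) = 4841.24 − 4650.24 = 191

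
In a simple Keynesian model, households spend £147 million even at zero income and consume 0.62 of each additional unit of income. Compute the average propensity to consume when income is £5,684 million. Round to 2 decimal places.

C = 147 + 0.62(5684) = 3671.08
APC = C/Y = 3671.08/5684 = 0.65

APC = 0.65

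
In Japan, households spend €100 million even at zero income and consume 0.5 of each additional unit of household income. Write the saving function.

S = -100 + 0.5Y

S = Y − C = Y − (100 + 0.5Y) = -100 + (1 − 0.5)Y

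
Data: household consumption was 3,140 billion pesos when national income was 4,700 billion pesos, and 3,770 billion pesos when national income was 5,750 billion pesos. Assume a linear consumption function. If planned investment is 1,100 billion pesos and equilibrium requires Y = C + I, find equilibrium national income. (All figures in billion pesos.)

Y = 3550

MPC = (3770 − 3140)/(5750 − 4700) = 630/1050 = 0.6
a = 3140 − 0.6(4700) = 320
Equilibrium: Y = 320 + 0.6Y + 1100
0.4Y = 1420, so Y = 1420/0.4 = 3550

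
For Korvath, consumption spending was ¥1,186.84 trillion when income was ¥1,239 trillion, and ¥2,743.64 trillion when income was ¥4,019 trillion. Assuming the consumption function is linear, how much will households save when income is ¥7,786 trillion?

MPC = (2743.64 − 1186.84)/(4019 − 1239) = 1556.8/2780 = 0.56
a = 1186.84 − 0.56(1239) = 1186.84 − 693.84 = 493
C = 493 + 0.56(7786) = 4853.16
S = 7786 − 4853.16 = 2932.84

S = 2932.84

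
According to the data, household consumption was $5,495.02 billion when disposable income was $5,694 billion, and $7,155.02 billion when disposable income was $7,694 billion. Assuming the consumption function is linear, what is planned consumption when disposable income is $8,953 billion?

MPC = (7155.02 − 5495.02)/(7694 − 5694) = 1660/2000 = 0.83
a = 5495.02 − 0.83(5694) = 5495.02 − 4726.02 = 769
C = 769 + 0.83(8953) = 769 + 7430.99 = 8199.99

C = 8199.99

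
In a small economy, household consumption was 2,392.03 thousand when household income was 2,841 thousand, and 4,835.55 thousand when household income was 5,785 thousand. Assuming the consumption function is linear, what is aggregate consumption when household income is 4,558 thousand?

MPC = (4835.55 − 2392.03)/(5785 − 2841) = 2443.52/2944 = 0.83
a = 2392.03 − 0.83(2841) = 2392.03 − 2358.03 = 34
C = 34 + 0.83(4558) = 34 + 3783.14 = 3817.14

C = 3817.14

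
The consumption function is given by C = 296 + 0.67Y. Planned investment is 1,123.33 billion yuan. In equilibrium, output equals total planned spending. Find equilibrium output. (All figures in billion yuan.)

Y = C + I = 296 + 0.67Y + 1123.33
Y − 0.67Y = 1419.33
0.33Y = 1419.33, so Y = 1419.33/0.33 = 4301

Y = 4301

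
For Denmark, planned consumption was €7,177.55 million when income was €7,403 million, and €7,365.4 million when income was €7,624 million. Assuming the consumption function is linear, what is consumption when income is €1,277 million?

MPC = (7365.4 − 7177.55)/(7624 − 7403) = 187.85/221 = 0.85
a = 7177.55 − 0.85(7403) = 7177.55 − 6292.55 = 885
C = 885 + 0.85(1277) = 885 + 1085.45 = 1970.45

C = 1970.45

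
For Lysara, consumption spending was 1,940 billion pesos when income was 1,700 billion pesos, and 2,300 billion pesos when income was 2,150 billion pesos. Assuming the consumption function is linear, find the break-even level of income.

Y = 2900

MPC = (2300 − 1940)/(2150 − 1700) = 360/450 = 0.8
a = 1940 − 0.8(1700) = 1940 − 1360 = 580
Break-even: Y = a/(1−MPC) = 580/0.2 = 2900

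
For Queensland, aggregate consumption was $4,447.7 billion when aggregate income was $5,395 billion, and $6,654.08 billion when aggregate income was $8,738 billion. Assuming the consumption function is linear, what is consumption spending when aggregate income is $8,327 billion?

C = 6382.82

MPC = (6654.08 − 4447.7)/(8738 − 5395) = 2206.38/3343 = 0.66
a = 4447.7 − 0.66(5395) = 4447.7 − 3560.7 = 887
C = 887 + 0.66(8327) = 887 + 5495.82 = 6382.82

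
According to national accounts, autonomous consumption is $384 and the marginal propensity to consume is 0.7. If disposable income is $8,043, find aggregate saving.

S = 2028.9

C = 384 + 0.7(8043) = 384 + 5630.1 = 6014.1
S = Y − C = 8043 − 6014.1 = 2028.9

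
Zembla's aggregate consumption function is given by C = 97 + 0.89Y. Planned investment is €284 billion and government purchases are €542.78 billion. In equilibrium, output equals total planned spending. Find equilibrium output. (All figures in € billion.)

Y = 8398

Y = C + I + G = 97 + 0.89Y + 284 + 542.78
Y − 0.89Y = 923.78
0.11Y = 923.78, so Y = 923.78/0.11 = 8398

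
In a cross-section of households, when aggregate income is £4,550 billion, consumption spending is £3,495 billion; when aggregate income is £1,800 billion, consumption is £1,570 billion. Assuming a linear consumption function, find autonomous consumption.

MPC = ΔC/ΔY = (3495 − 1570)/(4550 − 1800) = 1925/2750 = 0.7
a = C − MPC·Y = 1570 − 0.7(1800) = 1570 − 1260 = 310

a = 310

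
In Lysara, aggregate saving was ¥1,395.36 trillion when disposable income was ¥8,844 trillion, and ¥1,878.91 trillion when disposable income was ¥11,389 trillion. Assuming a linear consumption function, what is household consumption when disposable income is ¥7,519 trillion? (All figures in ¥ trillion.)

C = 6375.39

MPS = ΔS/ΔY = (1878.91 − 1395.36)/(11389 − 8844) = 483.55/2545 = 0.19
MPC = 1 − MPS = 0.81
Autonomous saving = 1395.36 − 0.19(8844) = -285, so a = 285
C = 285 + 0.81(7519) = 285 + 6090.39 = 6375.39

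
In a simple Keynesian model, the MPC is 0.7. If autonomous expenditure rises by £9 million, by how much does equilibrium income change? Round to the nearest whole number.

The multiplier is 1/(1 − MPC) = 1/0.3.
ΔY = 9/0.3 = 30.00 ≈ 30

ΔY ≈ 30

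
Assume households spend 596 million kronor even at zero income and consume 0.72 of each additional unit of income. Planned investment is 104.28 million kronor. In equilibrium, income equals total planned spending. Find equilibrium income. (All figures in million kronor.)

Y = 2501

Y = C + I = 596 + 0.72Y + 104.28
Y − 0.72Y = 700.28
0.28Y = 700.28, so Y = 700.28/0.28 = 2501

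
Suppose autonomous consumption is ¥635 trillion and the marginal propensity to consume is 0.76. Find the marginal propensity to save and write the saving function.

MPS = 0.24; S = -635 + 0.24Y

MPS = 1 − MPC = 1 − 0.76 = 0.24
S = Y − C = -635 + 0.24Y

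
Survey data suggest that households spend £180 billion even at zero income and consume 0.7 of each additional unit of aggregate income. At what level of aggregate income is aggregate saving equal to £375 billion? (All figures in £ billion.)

S = Y − C = -180 + 0.3Y
-180 + 0.3Y = 375, so 0.3Y = 555 and Y = 1850

Y = 1850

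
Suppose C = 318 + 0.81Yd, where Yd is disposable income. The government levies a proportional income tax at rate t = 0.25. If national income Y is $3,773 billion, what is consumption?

C = 2610.0975

Yd = (1 − 0.25)(3773) = 0.75(3773) = 2829.75
C = 318 + 0.81(2829.75) = 318 + 2292.0975 = 2610.0975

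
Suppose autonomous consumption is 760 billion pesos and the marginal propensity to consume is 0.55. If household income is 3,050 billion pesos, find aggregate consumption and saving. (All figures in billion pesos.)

C = 2437.5; S = 612.5

C = 760 + 0.55(3050) = 760 + 1677.5 = 2437.5
S = Y − C = 3050 − 2437.5 = 612.5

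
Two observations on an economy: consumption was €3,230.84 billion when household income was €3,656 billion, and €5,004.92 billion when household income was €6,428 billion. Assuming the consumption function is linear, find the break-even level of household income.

Y = 2475

MPC = (5004.92 − 3230.84)/(6428 − 3656) = 1774.08/2772 = 0.64
a = 3230.84 − 0.64(3656) = 3230.84 − 2339.84 = 891
Break-even: Y = a/(1−MPC) = 891/0.36 = 2475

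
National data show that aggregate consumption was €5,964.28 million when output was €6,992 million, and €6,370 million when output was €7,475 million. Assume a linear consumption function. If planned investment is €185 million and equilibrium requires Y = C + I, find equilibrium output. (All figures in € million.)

MPC = (6370 − 5964.28)/(7475 − 6992) = 405.72/483 = 0.84
a = 5964.28 − 0.84(6992) = 91
Equilibrium: Y = 91 + 0.84Y + 185
0.16Y = 276, so Y = 276/0.16 = 1725

Y = 1725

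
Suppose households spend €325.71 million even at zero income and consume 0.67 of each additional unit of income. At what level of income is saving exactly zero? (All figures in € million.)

At break-even, C = Y: 325.71 + 0.67Y = Y
0.33Y = 325.71, so Y = 325.71/0.33 = 987

Y = 987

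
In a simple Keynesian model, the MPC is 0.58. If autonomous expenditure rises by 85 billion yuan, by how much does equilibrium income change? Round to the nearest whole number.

ΔY ≈ 202

The multiplier is 1/(1 − MPC) = 1/0.42.
ΔY = 85/0.42 = 202.38 ≈ 202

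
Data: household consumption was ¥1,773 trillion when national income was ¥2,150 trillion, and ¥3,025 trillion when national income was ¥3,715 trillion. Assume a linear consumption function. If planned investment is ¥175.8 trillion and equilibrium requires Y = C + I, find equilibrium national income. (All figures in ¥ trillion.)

MPC = (3025 − 1773)/(3715 − 2150) = 1252/1565 = 0.8
a = 1773 − 0.8(2150) = 53
Equilibrium: Y = 53 + 0.8Y + 175.8
0.2Y = 228.8, so Y = 228.8/0.2 = 1144

Y = 1144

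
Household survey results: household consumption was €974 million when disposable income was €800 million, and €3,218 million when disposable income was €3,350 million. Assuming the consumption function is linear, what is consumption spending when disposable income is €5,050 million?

MPC = (3218 − 974)/(3350 − 800) = 2244/2550 = 0.88
a = 974 − 0.88(800) = 974 − 704 = 270
C = 270 + 0.88(5050) = 270 + 4444 = 4714

C = 4714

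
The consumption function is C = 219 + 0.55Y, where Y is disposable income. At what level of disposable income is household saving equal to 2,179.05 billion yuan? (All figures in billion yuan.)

S = Y − C = -219 + 0.45Y
-219 + 0.45Y = 2179.05, so 0.45Y = 2398.05 and Y = 5329

Y = 5329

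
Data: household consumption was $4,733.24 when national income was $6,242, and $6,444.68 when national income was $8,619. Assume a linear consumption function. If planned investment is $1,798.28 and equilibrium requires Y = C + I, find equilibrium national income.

MPC = (6444.68 − 4733.24)/(8619 − 6242) = 1711.44/2377 = 0.72
a = 4733.24 − 0.72(6242) = 239
Equilibrium: Y = 239 + 0.72Y + 1798.28
0.28Y = 2037.28, so Y = 2037.28/0.28 = 7276

Y = 7276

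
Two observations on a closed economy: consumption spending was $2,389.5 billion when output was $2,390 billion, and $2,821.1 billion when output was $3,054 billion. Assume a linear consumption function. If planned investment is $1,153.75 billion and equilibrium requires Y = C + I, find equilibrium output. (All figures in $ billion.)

Y = 5685

MPC = (2821.1 − 2389.5)/(3054 − 2390) = 431.6/664 = 0.65
a = 2389.5 − 0.65(2390) = 836
Equilibrium: Y = 836 + 0.65Y + 1153.75
0.35Y = 1989.75, so Y = 1989.75/0.35 = 5685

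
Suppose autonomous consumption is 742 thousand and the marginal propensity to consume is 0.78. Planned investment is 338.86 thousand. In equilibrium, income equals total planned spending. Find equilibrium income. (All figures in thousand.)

Y = C + I = 742 + 0.78Y + 338.86
Y − 0.78Y = 1080.86
0.22Y = 1080.86, so Y = 1080.86/0.22 = 4913

Y = 4913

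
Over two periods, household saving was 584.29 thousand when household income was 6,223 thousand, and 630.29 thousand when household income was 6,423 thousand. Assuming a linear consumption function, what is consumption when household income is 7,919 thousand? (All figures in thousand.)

C = 6944.63

MPS = ΔS/ΔY = (630.29 − 584.29)/(6423 − 6223) = 46/200 = 0.23
MPC = 1 − MPS = 0.77
Autonomous saving = 584.29 − 0.23(6223) = -847, so a = 847
C = 847 + 0.77(7919) = 847 + 6097.63 = 6944.63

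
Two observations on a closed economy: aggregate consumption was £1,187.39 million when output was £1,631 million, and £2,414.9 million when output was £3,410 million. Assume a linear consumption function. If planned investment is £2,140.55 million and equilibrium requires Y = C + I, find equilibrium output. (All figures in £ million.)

Y = 7105

MPC = (2414.9 − 1187.39)/(3410 − 1631) = 1227.51/1779 = 0.69
a = 1187.39 − 0.69(1631) = 62
Equilibrium: Y = 62 + 0.69Y + 2140.55
0.31Y = 2202.55, so Y = 2202.55/0.31 = 7105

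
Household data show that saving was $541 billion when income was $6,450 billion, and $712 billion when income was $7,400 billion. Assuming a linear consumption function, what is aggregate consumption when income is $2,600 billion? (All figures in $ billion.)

MPS = ΔS/ΔY = (712 − 541)/(7400 − 6450) = 171/950 = 0.18
MPC = 1 − MPS = 0.82
Autonomous saving = 541 − 0.18(6450) = -620, so a = 620
C = 620 + 0.82(2600) = 620 + 2132 = 2752

C = 2752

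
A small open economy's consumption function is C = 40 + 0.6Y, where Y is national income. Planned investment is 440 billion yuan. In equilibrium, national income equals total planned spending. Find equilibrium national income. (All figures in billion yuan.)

Y = C + I = 40 + 0.6Y + 440
Y − 0.6Y = 480
0.4Y = 480, so Y = 480/0.4 = 1200

Y = 1200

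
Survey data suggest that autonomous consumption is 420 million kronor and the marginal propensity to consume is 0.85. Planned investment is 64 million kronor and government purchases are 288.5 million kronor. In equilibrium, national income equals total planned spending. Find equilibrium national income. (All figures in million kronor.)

Y = C + I + G = 420 + 0.85Y + 64 + 288.5
Y − 0.85Y = 772.5
0.15Y = 772.5, so Y = 772.5/0.15 = 5150

Y = 5150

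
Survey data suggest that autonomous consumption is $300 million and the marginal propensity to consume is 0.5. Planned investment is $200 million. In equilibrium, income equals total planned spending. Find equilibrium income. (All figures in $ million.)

Y = 1000

Y = C + I = 300 + 0.5Y + 200
Y − 0.5Y = 500
0.5Y = 500, so Y = 500/0.5 = 1000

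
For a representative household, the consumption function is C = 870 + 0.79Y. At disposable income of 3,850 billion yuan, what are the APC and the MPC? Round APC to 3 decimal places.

APC = 1.016; MPC = 0.79

MPC = 0.79 (the slope of the consumption function)
C = 870 + 0.79(3850) = 3911.5, so APC = 3911.5/3850 = 1.016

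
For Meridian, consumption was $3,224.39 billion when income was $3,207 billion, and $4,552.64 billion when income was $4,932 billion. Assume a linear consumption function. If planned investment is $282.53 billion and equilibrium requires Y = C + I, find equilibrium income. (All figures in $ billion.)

Y = 4511

MPC = (4552.64 − 3224.39)/(4932 − 3207) = 1328.25/1725 = 0.77
a = 3224.39 − 0.77(3207) = 755
Equilibrium: Y = 755 + 0.77Y + 282.53
0.23Y = 1037.53, so Y = 1037.53/0.23 = 4511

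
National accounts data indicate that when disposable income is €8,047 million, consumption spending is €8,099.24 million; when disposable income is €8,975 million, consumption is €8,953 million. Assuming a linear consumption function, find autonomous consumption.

a = 696

MPC = ΔC/ΔY = (8953 − 8099.24)/(8975 − 8047) = 853.76/928 = 0.92
a = C − MPC·Y = 8099.24 − 0.92(8047) = 8099.24 − 7403.24 = 696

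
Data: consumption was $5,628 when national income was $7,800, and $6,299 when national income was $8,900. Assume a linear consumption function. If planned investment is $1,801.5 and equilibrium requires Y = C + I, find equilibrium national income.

Y = 6850

MPC = (6299 − 5628)/(8900 − 7800) = 671/1100 = 0.61
a = 5628 − 0.61(7800) = 870
Equilibrium: Y = 870 + 0.61Y + 1801.5
0.39Y = 2671.5, so Y = 2671.5/0.39 = 6850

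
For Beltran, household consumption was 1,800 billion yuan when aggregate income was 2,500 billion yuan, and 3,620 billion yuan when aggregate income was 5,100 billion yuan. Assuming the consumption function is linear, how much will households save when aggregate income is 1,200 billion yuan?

S = 310

MPC = (3620 − 1800)/(5100 − 2500) = 1820/2600 = 0.7
a = 1800 − 0.7(2500) = 1800 − 1750 = 50
C = 50 + 0.7(1200) = 890
S = 1200 − 890 = 310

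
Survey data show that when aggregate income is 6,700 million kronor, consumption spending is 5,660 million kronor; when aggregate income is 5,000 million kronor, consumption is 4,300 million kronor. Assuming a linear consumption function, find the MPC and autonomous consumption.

MPC = ΔC/ΔY = (5660 − 4300)/(6700 − 5000) = 1360/1700 = 0.8
a = C − MPC·Y = 4300 − 0.8(5000) = 4300 − 4000 = 300

MPC = 0.8; a = 300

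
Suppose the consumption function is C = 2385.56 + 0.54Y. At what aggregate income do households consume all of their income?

At break-even, C = Y: 2385.56 + 0.54Y = Y
0.46Y = 2385.56, so Y = 2385.56/0.46 = 5186

Y = 5186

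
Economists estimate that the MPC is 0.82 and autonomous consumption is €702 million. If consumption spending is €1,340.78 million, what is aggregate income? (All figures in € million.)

Y = 779

702 + 0.82Y = 1340.78
0.82Y = 638.78, so Y = 638.78/0.82 = 779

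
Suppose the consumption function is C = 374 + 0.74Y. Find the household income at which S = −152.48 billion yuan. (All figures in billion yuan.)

Y = 852

S = Y − C = -374 + 0.26Y
-374 + 0.26Y = -152.48, so 0.26Y = 221.52 and Y = 852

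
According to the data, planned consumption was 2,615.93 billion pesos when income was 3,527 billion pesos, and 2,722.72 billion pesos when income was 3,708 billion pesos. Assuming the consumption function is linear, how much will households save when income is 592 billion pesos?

MPC = (2722.72 − 2615.93)/(3708 − 3527) = 106.79/181 = 0.59
a = 2615.93 − 0.59(3527) = 2615.93 − 2080.93 = 535
C = 535 + 0.59(592) = 884.28
S = 592 − 884.28 = -292.28

S = -292.28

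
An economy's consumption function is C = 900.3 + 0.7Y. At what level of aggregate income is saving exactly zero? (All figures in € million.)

Y = 3001

At break-even, C = Y: 900.3 + 0.7Y = Y
0.3Y = 900.3, so Y = 900.3/0.3 = 3001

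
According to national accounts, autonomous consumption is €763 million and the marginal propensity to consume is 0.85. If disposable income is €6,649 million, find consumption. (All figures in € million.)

C = 6414.65

C = 763 + 0.85(6649) = 763 + 5651.65 = 6414.65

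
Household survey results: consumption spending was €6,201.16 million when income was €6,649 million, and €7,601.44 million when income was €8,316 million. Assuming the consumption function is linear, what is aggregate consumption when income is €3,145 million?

MPC = (7601.44 − 6201.16)/(8316 − 6649) = 1400.28/1667 = 0.84
a = 6201.16 − 0.84(6649) = 6201.16 − 5585.16 = 616
C = 616 + 0.84(3145) = 616 + 2641.8 = 3257.8

C = 3257.8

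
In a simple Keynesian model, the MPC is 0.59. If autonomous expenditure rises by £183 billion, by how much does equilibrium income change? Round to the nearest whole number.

The multiplier is 1/(1 − MPC) = 1/0.41.
ΔY = 183/0.41 = 446.34 ≈ 446

ΔY ≈ 446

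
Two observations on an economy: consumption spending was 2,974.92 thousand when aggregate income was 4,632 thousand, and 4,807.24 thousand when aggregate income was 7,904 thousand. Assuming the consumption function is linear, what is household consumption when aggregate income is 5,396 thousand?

MPC = (4807.24 − 2974.92)/(7904 − 4632) = 1832.32/3272 = 0.56
a = 2974.92 − 0.56(4632) = 2974.92 − 2593.92 = 381
C = 381 + 0.56(5396) = 381 + 3021.76 = 3402.76

C = 3402.76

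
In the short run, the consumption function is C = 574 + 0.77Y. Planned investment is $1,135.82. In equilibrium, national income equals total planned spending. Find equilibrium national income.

Y = 7434

Y = C + I = 574 + 0.77Y + 1135.82
Y − 0.77Y = 1709.82
0.23Y = 1709.82, so Y = 1709.82/0.23 = 7434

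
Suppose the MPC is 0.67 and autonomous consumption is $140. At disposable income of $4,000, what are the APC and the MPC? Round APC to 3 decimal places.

MPC = 0.67 (the slope of the consumption function)
C = 140 + 0.67(4000) = 2820, so APC = 2820/4000 = 0.705

APC = 0.705; MPC = 0.67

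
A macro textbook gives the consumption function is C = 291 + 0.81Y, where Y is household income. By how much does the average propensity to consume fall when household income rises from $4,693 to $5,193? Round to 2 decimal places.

At Y = 4693: C = 291 + 0.81(4693) = 4092.33, APC = 4092.33/4693 = 0.872
At Y = 5193: C = 4497.33, APC = 4497.33/5193 = 0.866
Fall in APC = 0.872 − 0.866 = 0.006 ≈ 0.01

ΔAPC = 0.01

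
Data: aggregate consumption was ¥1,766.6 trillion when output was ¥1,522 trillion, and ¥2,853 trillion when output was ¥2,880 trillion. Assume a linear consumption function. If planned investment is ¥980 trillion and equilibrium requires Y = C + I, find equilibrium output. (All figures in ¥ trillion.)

MPC = (2853 − 1766.6)/(2880 − 1522) = 1086.4/1358 = 0.8
a = 1766.6 − 0.8(1522) = 549
Equilibrium: Y = 549 + 0.8Y + 980
0.2Y = 1529, so Y = 1529/0.2 = 7645

Y = 7645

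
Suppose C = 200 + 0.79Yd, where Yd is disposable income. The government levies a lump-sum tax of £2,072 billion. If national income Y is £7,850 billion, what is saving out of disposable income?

Yd = Y − T = 7850 − 2072 = 5778
C = 200 + 0.79(5778) = 200 + 4564.62 = 4764.62
S = Yd − C = 5778 − 4764.62 = 1013.38

S = 1013.38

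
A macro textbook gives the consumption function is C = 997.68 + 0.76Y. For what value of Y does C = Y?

At break-even, C = Y: 997.68 + 0.76Y = Y
0.24Y = 997.68, so Y = 997.68/0.24 = 4157

Y = 4157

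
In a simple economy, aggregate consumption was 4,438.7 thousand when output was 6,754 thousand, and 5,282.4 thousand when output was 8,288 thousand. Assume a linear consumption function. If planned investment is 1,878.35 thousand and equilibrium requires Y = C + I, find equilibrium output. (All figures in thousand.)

Y = 5783

MPC = (5282.4 − 4438.7)/(8288 − 6754) = 843.7/1534 = 0.55
a = 4438.7 − 0.55(6754) = 724
Equilibrium: Y = 724 + 0.55Y + 1878.35
0.45Y = 2602.35, so Y = 2602.35/0.45 = 5783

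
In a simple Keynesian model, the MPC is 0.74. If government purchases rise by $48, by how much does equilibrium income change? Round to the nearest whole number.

ΔY ≈ 185

The multiplier is 1/(1 − MPC) = 1/0.26.
ΔY = 48/0.26 = 184.62 ≈ 185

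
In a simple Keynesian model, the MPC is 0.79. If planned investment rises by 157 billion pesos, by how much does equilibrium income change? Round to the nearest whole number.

ΔY ≈ 748

The multiplier is 1/(1 − MPC) = 1/0.21.
ΔY = 157/0.21 = 747.62 ≈ 748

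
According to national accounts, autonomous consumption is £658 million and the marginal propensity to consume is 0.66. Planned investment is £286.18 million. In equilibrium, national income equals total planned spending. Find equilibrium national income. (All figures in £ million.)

Y = C + I = 658 + 0.66Y + 286.18
Y − 0.66Y = 944.18
0.34Y = 944.18, so Y = 944.18/0.34 = 2777

Y = 2777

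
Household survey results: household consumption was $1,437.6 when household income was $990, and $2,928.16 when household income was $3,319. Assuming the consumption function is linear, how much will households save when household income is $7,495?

MPC = (2928.16 − 1437.6)/(3319 − 990) = 1490.56/2329 = 0.64
a = 1437.6 − 0.64(990) = 1437.6 − 633.6 = 804
C = 804 + 0.64(7495) = 5600.8
S = 7495 − 5600.8 = 1894.2

S = 1894.2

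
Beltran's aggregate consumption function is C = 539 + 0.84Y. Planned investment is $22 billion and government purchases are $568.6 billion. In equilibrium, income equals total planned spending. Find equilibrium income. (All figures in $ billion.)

Y = C + I + G = 539 + 0.84Y + 22 + 568.6
Y − 0.84Y = 1129.6
0.16Y = 1129.6, so Y = 1129.6/0.16 = 7060

Y = 7060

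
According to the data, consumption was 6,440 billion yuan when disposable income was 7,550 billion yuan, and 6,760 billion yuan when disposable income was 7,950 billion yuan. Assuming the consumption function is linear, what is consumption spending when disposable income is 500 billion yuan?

MPC = (6760 − 6440)/(7950 − 7550) = 320/400 = 0.8
a = 6440 − 0.8(7550) = 6440 − 6040 = 400
C = 400 + 0.8(500) = 400 + 400 = 800

C = 800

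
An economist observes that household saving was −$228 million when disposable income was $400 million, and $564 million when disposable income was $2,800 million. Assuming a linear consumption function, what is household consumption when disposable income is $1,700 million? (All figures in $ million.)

MPS = ΔS/ΔY = (564 − (-228))/(2800 − 400) = 792/2400 = 0.33
MPC = 1 − MPS = 0.67
Autonomous saving = -228 − 0.33(400) = -360, so a = 360
C = 360 + 0.67(1700) = 360 + 1139 = 1499

C = 1499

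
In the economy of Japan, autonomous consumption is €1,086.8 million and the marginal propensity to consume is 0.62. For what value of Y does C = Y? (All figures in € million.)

At break-even, C = Y: 1086.8 + 0.62Y = Y
0.38Y = 1086.8, so Y = 1086.8/0.38 = 2860

Y = 2860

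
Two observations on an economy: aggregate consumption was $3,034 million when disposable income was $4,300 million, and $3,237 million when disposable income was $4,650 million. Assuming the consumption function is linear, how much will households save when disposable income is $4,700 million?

MPC = (3237 − 3034)/(4650 − 4300) = 203/350 = 0.58
a = 3034 − 0.58(4300) = 3034 − 2494 = 540
C = 540 + 0.58(4700) = 3266
S = 4700 − 3266 = 1434

S = 1434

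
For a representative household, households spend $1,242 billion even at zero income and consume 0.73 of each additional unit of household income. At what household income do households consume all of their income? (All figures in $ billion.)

Y = 4600

At break-even, C = Y: 1242 + 0.73Y = Y
0.27Y = 1242, so Y = 1242/0.27 = 4600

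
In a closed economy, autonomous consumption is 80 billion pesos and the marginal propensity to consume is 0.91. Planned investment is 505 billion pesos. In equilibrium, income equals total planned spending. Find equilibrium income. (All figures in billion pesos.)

Y = C + I = 80 + 0.91Y + 505
Y − 0.91Y = 585
0.09Y = 585, so Y = 585/0.09 = 6500

Y = 6500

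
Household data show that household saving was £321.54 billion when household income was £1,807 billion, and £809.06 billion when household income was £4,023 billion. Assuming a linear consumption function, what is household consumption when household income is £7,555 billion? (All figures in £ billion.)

C = 5968.9

MPS = ΔS/ΔY = (809.06 − 321.54)/(4023 − 1807) = 487.52/2216 = 0.22
MPC = 1 − MPS = 0.78
Autonomous saving = 321.54 − 0.22(1807) = -76, so a = 76
C = 76 + 0.78(7555) = 76 + 5892.9 = 5968.9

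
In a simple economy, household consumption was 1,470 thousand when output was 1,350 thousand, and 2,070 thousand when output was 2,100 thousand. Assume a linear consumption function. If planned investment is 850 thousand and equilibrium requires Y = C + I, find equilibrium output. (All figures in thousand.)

Y = 6200

MPC = (2070 − 1470)/(2100 − 1350) = 600/750 = 0.8
a = 1470 − 0.8(1350) = 390
Equilibrium: Y = 390 + 0.8Y + 850
0.2Y = 1240, so Y = 1240/0.2 = 6200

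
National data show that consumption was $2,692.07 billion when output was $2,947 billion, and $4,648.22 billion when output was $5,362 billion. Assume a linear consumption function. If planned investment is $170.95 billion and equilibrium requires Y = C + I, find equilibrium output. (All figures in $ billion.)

MPC = (4648.22 − 2692.07)/(5362 − 2947) = 1956.15/2415 = 0.81
a = 2692.07 − 0.81(2947) = 305
Equilibrium: Y = 305 + 0.81Y + 170.95
0.19Y = 475.95, so Y = 475.95/0.19 = 2505

Y = 2505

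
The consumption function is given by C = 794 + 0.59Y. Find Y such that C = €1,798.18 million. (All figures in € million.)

794 + 0.59Y = 1798.18
0.59Y = 1004.18, so Y = 1004.18/0.59 = 1702

Y = 1702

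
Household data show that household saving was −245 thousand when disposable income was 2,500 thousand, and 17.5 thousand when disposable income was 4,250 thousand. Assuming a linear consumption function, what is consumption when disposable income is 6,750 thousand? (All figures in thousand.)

C = 6357.5

MPS = ΔS/ΔY = (17.5 − (-245))/(4250 − 2500) = 262.5/1750 = 0.15
MPC = 1 − MPS = 0.85
Autonomous saving = -245 − 0.15(2500) = -620, so a = 620
C = 620 + 0.85(6750) = 620 + 5737.5 = 6357.5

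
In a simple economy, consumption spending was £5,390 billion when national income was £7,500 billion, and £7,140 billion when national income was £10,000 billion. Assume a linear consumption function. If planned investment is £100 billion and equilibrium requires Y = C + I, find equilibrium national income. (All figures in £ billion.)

MPC = (7140 − 5390)/(10000 − 7500) = 1750/2500 = 0.7
a = 5390 − 0.7(7500) = 140
Equilibrium: Y = 140 + 0.7Y + 100
0.3Y = 240, so Y = 240/0.3 = 800

Y = 800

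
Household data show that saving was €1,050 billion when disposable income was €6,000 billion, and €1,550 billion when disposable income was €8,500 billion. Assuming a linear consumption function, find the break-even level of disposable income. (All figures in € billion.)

Y = 750

MPS = ΔS/ΔY = (1550 − 1050)/(8500 − 6000) = 500/2500 = 0.2
MPC = 1 − MPS = 0.8
From S(6000) = 1050: −a + 0.2(6000) = 1050, so a = 1200 − 1050 = 150
Break-even (S = 0): Y = a/MPS = 150/0.2 = 750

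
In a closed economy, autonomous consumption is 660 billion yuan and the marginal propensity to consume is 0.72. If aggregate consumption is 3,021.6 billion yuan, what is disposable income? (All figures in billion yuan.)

Y = 3280

660 + 0.72Y = 3021.6
0.72Y = 2361.6, so Y = 2361.6/0.72 = 3280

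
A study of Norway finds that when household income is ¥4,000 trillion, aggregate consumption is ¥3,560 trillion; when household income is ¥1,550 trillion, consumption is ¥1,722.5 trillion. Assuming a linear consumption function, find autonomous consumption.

MPC = ΔC/ΔY = (3560 − 1722.5)/(4000 − 1550) = 1837.5/2450 = 0.75
a = C − MPC·Y = 1722.5 − 0.75(1550) = 1722.5 − 1162.5 = 560

a = 560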